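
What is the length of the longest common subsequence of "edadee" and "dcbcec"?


LCS of "edadee" and "dcbcec"
DP table:
           d    c    b    c    e    c
      0    0    0    0    0    0    0
  e   0    0    0    0    0    1    1
  d   0    1    1    1    1    1    1
  a   0    1    1    1    1    1    1
  d   0    1    1    1    1    1    1
  e   0    1    1    1    1    2    2
  e   0    1    1    1    1    2    2
LCS length = dp[6][6] = 2

2


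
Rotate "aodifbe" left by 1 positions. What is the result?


Input: "aodifbe", rotate left by 1
First 1 characters: "a"
Remaining characters: "odifbe"
Concatenate remaining + first: "odifbe" + "a" = "odifbea"

odifbea


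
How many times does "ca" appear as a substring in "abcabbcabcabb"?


Searching for "ca" in "abcabbcabcabb"
Scanning each position:
  Position 0: "ab" => no
  Position 1: "bc" => no
  Position 2: "ca" => MATCH
  Position 3: "ab" => no
  Position 4: "bb" => no
  Position 5: "bc" => no
  Position 6: "ca" => MATCH
  Position 7: "ab" => no
  Position 8: "bc" => no
  Position 9: "ca" => MATCH
  Position 10: "ab" => no
  Position 11: "bb" => no
Total occurrences: 3

3


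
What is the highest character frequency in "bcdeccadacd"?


Input: bcdeccadacd
Character counts:
  'a': 2
  'b': 1
  'c': 4
  'd': 3
  'e': 1
Maximum frequency: 4

4


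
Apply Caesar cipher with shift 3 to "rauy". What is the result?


Caesar cipher: shift "rauy" by 3
  'r' (pos 17) + 3 = pos 20 = 'u'
  'a' (pos 0) + 3 = pos 3 = 'd'
  'u' (pos 20) + 3 = pos 23 = 'x'
  'y' (pos 24) + 3 = pos 1 = 'b'
Result: udxb

udxb


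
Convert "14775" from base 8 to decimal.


Input: "14775" in base 8
Positional expansion:
  Digit '1' (value 1) x 8^4 = 4096
  Digit '4' (value 4) x 8^3 = 2048
  Digit '7' (value 7) x 8^2 = 448
  Digit '7' (value 7) x 8^1 = 56
  Digit '5' (value 5) x 8^0 = 5
Sum = 6653

6653


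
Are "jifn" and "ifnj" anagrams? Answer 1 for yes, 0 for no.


Strings: "jifn", "ifnj"
Sorted first:  fijn
Sorted second: fijn
Sorted forms match => anagrams

1


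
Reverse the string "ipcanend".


Input: ipcanend
Reading characters right to left:
  Position 7: 'd'
  Position 6: 'n'
  Position 5: 'e'
  Position 4: 'n'
  Position 3: 'a'
  Position 2: 'c'
  Position 1: 'p'
  Position 0: 'i'
Reversed: dnenacpi

dnenacpi


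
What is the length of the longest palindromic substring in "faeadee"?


Input: "faeadee"
Checking substrings for palindromes:
  [1:4] "aea" (len 3) => palindrome
  [5:7] "ee" (len 2) => palindrome
Longest palindromic substring: "aea" with length 3

3


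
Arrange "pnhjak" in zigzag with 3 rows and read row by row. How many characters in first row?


Zigzag "pnhjak" into 3 rows:
Placing characters:
  'p' => row 0
  'n' => row 1
  'h' => row 2
  'j' => row 1
  'a' => row 0
  'k' => row 1
Rows:
  Row 0: "pa"
  Row 1: "njk"
  Row 2: "h"
First row length: 2

2


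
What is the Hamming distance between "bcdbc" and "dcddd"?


Comparing "bcdbc" and "dcddd" position by position:
  Position 0: 'b' vs 'd' => differ
  Position 1: 'c' vs 'c' => same
  Position 2: 'd' vs 'd' => same
  Position 3: 'b' vs 'd' => differ
  Position 4: 'c' vs 'd' => differ
Total differences (Hamming distance): 3

3


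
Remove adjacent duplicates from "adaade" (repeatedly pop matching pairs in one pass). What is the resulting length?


Input: adaade
Stack-based adjacent duplicate removal:
  Read 'a': push. Stack: a
  Read 'd': push. Stack: ad
  Read 'a': push. Stack: ada
  Read 'a': matches stack top 'a' => pop. Stack: ad
  Read 'd': matches stack top 'd' => pop. Stack: a
  Read 'e': push. Stack: ae
Final stack: "ae" (length 2)

2


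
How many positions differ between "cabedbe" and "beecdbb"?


Comparing "cabedbe" and "beecdbb" position by position:
  Position 0: 'c' vs 'b' => DIFFER
  Position 1: 'a' vs 'e' => DIFFER
  Position 2: 'b' vs 'e' => DIFFER
  Position 3: 'e' vs 'c' => DIFFER
  Position 4: 'd' vs 'd' => same
  Position 5: 'b' vs 'b' => same
  Position 6: 'e' vs 'b' => DIFFER
Positions that differ: 5

5


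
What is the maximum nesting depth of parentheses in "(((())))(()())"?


Input: "(((())))(()())"
Tracking depth:
  Position 0 '(': depth becomes 1
  Position 1 '(': depth becomes 2
  Position 2 '(': depth becomes 3
  Position 3 '(': depth becomes 4
  Position 4 ')': depth becomes 3
  Position 5 ')': depth becomes 2
  Position 6 ')': depth becomes 1
  Position 7 ')': depth becomes 0
  Position 8 '(': depth becomes 1
  Position 9 '(': depth becomes 2
  Position 10 ')': depth becomes 1
  Position 11 '(': depth becomes 2
  Position 12 ')': depth becomes 1
  Position 13 ')': depth becomes 0
Maximum depth reached: 4

4


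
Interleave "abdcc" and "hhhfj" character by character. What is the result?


Interleaving "abdcc" and "hhhfj":
  Position 0: 'a' from first, 'h' from second => "ah"
  Position 1: 'b' from first, 'h' from second => "bh"
  Position 2: 'd' from first, 'h' from second => "dh"
  Position 3: 'c' from first, 'f' from second => "cf"
  Position 4: 'c' from first, 'j' from second => "cj"
Result: ahbhdhcfcj

ahbhdhcfcj


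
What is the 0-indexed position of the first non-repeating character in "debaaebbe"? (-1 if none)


Input: debaaebbe
Character frequencies:
  'a': 2
  'b': 3
  'd': 1
  'e': 3
Scanning left to right for freq == 1:
  Position 0 ('d'): unique! => answer = 0

0


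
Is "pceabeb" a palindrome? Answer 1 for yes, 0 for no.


Input: pceabeb
Reversed: bebaecp
  Compare pos 0 ('p') with pos 6 ('b'): MISMATCH
  Compare pos 1 ('c') with pos 5 ('e'): MISMATCH
  Compare pos 2 ('e') with pos 4 ('b'): MISMATCH
Result: not a palindrome

0


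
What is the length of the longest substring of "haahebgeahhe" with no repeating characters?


Input: "haahebgeahhe"
Sliding window (track last position of each char):
  Position 0 ('h'): window [0,0] length 1 -- new best
  Position 1 ('a'): window [0,1] length 2 -- new best
  Position 2 ('a'): repeat (last at 1), move window start to 2
  Position 2 ('a'): window [2,2] length 1
  Position 3 ('h'): window [2,3] length 2
  Position 4 ('e'): window [2,4] length 3 -- new best
  Position 5 ('b'): window [2,5] length 4 -- new best
  Position 6 ('g'): window [2,6] length 5 -- new best
  Position 7 ('e'): repeat (last at 4), move window start to 5
  Position 7 ('e'): window [5,7] length 3
  Position 8 ('a'): window [5,8] length 4
  Position 9 ('h'): window [5,9] length 5
  Position 10 ('h'): repeat (last at 9), move window start to 10
  Position 10 ('h'): window [10,10] length 1
  Position 11 ('e'): window [10,11] length 2
Longest substring with no repeats: "ahebg" with length 5

5


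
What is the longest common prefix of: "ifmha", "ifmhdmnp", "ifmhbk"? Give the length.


Words: ifmha, ifmhdmnp, ifmhbk
  Position 0: all 'i' => match
  Position 1: all 'f' => match
  Position 2: all 'm' => match
  Position 3: all 'h' => match
  Position 4: ('a', 'd', 'b') => mismatch, stop
LCP = "ifmh" (length 4)

4


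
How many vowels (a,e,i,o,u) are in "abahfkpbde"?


Input: abahfkpbde
Checking each character:
  'a' at position 0: vowel (running total: 1)
  'b' at position 1: consonant
  'a' at position 2: vowel (running total: 2)
  'h' at position 3: consonant
  'f' at position 4: consonant
  'k' at position 5: consonant
  'p' at position 6: consonant
  'b' at position 7: consonant
  'd' at position 8: consonant
  'e' at position 9: vowel (running total: 3)
Total vowels: 3

3


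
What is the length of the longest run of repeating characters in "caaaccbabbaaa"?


Input: "caaaccbabbaaa"
Scanning for longest run:
  Position 1 ('a'): new char, reset run to 1
  Position 2 ('a'): continues run of 'a', length=2
  Position 3 ('a'): continues run of 'a', length=3
  Position 4 ('c'): new char, reset run to 1
  Position 5 ('c'): continues run of 'c', length=2
  Position 6 ('b'): new char, reset run to 1
  Position 7 ('a'): new char, reset run to 1
  Position 8 ('b'): new char, reset run to 1
  Position 9 ('b'): continues run of 'b', length=2
  Position 10 ('a'): new char, reset run to 1
  Position 11 ('a'): continues run of 'a', length=2
  Position 12 ('a'): continues run of 'a', length=3
Longest run: 'a' with length 3

3


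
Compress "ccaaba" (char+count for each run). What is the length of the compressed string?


Input: ccaaba
Runs:
  'c' x 2 => "c2"
  'a' x 2 => "a2"
  'b' x 1 => "b1"
  'a' x 1 => "a1"
Compressed: "c2a2b1a1"
Compressed length: 8

8


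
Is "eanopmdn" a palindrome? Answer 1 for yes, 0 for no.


Input: eanopmdn
Reversed: ndmponae
  Compare pos 0 ('e') with pos 7 ('n'): MISMATCH
  Compare pos 1 ('a') with pos 6 ('d'): MISMATCH
  Compare pos 2 ('n') with pos 5 ('m'): MISMATCH
  Compare pos 3 ('o') with pos 4 ('p'): MISMATCH
Result: not a palindrome

0


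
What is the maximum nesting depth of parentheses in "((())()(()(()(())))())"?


Input: "((())()(()(()(())))())"
Tracking depth:
  Position 0 '(': depth becomes 1
  Position 1 '(': depth becomes 2
  Position 2 '(': depth becomes 3
  Position 3 ')': depth becomes 2
  Position 4 ')': depth becomes 1
  Position 5 '(': depth becomes 2
  Position 6 ')': depth becomes 1
  Position 7 '(': depth becomes 2
  Position 8 '(': depth becomes 3
  Position 9 ')': depth becomes 2
  Position 10 '(': depth becomes 3
  Position 11 '(': depth becomes 4
  Position 12 ')': depth becomes 3
  Position 13 '(': depth becomes 4
  Position 14 '(': depth becomes 5
  Position 15 ')': depth becomes 4
  Position 16 ')': depth becomes 3
  Position 17 ')': depth becomes 2
  Position 18 ')': depth becomes 1
  Position 19 '(': depth becomes 2
  Position 20 ')': depth becomes 1
  Position 21 ')': depth becomes 0
Maximum depth reached: 5

5


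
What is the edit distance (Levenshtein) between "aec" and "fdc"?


Computing edit distance: "aec" -> "fdc"
DP table:
           f    d    c
      0    1    2    3
  a   1    1    2    3
  e   2    2    2    3
  c   3    3    3    2
Edit distance = dp[3][3] = 2

2


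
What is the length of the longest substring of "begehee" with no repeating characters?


Input: "begehee"
Sliding window (track last position of each char):
  Position 0 ('b'): window [0,0] length 1 -- new best
  Position 1 ('e'): window [0,1] length 2 -- new best
  Position 2 ('g'): window [0,2] length 3 -- new best
  Position 3 ('e'): repeat (last at 1), move window start to 2
  Position 3 ('e'): window [2,3] length 2
  Position 4 ('h'): window [2,4] length 3
  Position 5 ('e'): repeat (last at 3), move window start to 4
  Position 5 ('e'): window [4,5] length 2
  Position 6 ('e'): repeat (last at 5), move window start to 6
  Position 6 ('e'): window [6,6] length 1
Longest substring with no repeats: "beg" with length 3

3


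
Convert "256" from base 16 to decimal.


Input: "256" in base 16
Positional expansion:
  Digit '2' (value 2) x 16^2 = 512
  Digit '5' (value 5) x 16^1 = 80
  Digit '6' (value 6) x 16^0 = 6
Sum = 598

598


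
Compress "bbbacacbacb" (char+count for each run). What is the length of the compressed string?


Input: bbbacacbacb
Runs:
  'b' x 3 => "b3"
  'a' x 1 => "a1"
  'c' x 1 => "c1"
  'a' x 1 => "a1"
  'c' x 1 => "c1"
  'b' x 1 => "b1"
  'a' x 1 => "a1"
  'c' x 1 => "c1"
  'b' x 1 => "b1"
Compressed: "b3a1c1a1c1b1a1c1b1"
Compressed length: 18

18


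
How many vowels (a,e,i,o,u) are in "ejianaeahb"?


Input: ejianaeahb
Checking each character:
  'e' at position 0: vowel (running total: 1)
  'j' at position 1: consonant
  'i' at position 2: vowel (running total: 2)
  'a' at position 3: vowel (running total: 3)
  'n' at position 4: consonant
  'a' at position 5: vowel (running total: 4)
  'e' at position 6: vowel (running total: 5)
  'a' at position 7: vowel (running total: 6)
  'h' at position 8: consonant
  'b' at position 9: consonant
Total vowels: 6

6


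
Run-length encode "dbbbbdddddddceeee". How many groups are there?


Input: dbbbbdddddddceeee
Scanning for consecutive runs:
  Group 1: 'd' x 1 (positions 0-0)
  Group 2: 'b' x 4 (positions 1-4)
  Group 3: 'd' x 7 (positions 5-11)
  Group 4: 'c' x 1 (positions 12-12)
  Group 5: 'e' x 4 (positions 13-16)
Total groups: 5

5


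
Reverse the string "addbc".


Input: addbc
Reading characters right to left:
  Position 4: 'c'
  Position 3: 'b'
  Position 2: 'd'
  Position 1: 'd'
  Position 0: 'a'
Reversed: cbdda

cbdda


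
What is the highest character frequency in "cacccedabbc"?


Input: cacccedabbc
Character counts:
  'a': 2
  'b': 2
  'c': 5
  'd': 1
  'e': 1
Maximum frequency: 5

5


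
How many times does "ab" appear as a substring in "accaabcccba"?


Searching for "ab" in "accaabcccba"
Scanning each position:
  Position 0: "ac" => no
  Position 1: "cc" => no
  Position 2: "ca" => no
  Position 3: "aa" => no
  Position 4: "ab" => MATCH
  Position 5: "bc" => no
  Position 6: "cc" => no
  Position 7: "cc" => no
  Position 8: "cb" => no
  Position 9: "ba" => no
Total occurrences: 1

1


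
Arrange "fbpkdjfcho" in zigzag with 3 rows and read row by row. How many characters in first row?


Zigzag "fbpkdjfcho" into 3 rows:
Placing characters:
  'f' => row 0
  'b' => row 1
  'p' => row 2
  'k' => row 1
  'd' => row 0
  'j' => row 1
  'f' => row 2
  'c' => row 1
  'h' => row 0
  'o' => row 1
Rows:
  Row 0: "fdh"
  Row 1: "bkjco"
  Row 2: "pf"
First row length: 3

3


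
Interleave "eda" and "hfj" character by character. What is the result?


Interleaving "eda" and "hfj":
  Position 0: 'e' from first, 'h' from second => "eh"
  Position 1: 'd' from first, 'f' from second => "df"
  Position 2: 'a' from first, 'j' from second => "aj"
Result: ehdfaj

ehdfaj


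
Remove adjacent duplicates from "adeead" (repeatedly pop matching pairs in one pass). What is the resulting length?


Input: adeead
Stack-based adjacent duplicate removal:
  Read 'a': push. Stack: a
  Read 'd': push. Stack: ad
  Read 'e': push. Stack: ade
  Read 'e': matches stack top 'e' => pop. Stack: ad
  Read 'a': push. Stack: ada
  Read 'd': push. Stack: adad
Final stack: "adad" (length 4)

4


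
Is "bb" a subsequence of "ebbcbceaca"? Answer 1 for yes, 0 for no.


Check if "bb" is a subsequence of "ebbcbceaca"
Greedy scan:
  Position 0 ('e'): no match needed
  Position 1 ('b'): matches sub[0] = 'b'
  Position 2 ('b'): matches sub[1] = 'b'
  Position 3 ('c'): no match needed
  Position 4 ('b'): no match needed
  Position 5 ('c'): no match needed
  Position 6 ('e'): no match needed
  Position 7 ('a'): no match needed
  Position 8 ('c'): no match needed
  Position 9 ('a'): no match needed
All 2 characters matched => is a subsequence

1


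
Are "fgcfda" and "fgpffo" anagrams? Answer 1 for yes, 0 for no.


Strings: "fgcfda", "fgpffo"
Sorted first:  acdffg
Sorted second: fffgop
Differ at position 0: 'a' vs 'f' => not anagrams

0


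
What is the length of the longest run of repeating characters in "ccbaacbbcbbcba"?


Input: "ccbaacbbcbbcba"
Scanning for longest run:
  Position 1 ('c'): continues run of 'c', length=2
  Position 2 ('b'): new char, reset run to 1
  Position 3 ('a'): new char, reset run to 1
  Position 4 ('a'): continues run of 'a', length=2
  Position 5 ('c'): new char, reset run to 1
  Position 6 ('b'): new char, reset run to 1
  Position 7 ('b'): continues run of 'b', length=2
  Position 8 ('c'): new char, reset run to 1
  Position 9 ('b'): new char, reset run to 1
  Position 10 ('b'): continues run of 'b', length=2
  Position 11 ('c'): new char, reset run to 1
  Position 12 ('b'): new char, reset run to 1
  Position 13 ('a'): new char, reset run to 1
Longest run: 'c' with length 2

2


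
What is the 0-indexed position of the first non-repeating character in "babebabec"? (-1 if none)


Input: babebabec
Character frequencies:
  'a': 2
  'b': 4
  'c': 1
  'e': 2
Scanning left to right for freq == 1:
  Position 0 ('b'): freq=4, skip
  Position 1 ('a'): freq=2, skip
  Position 2 ('b'): freq=4, skip
  Position 3 ('e'): freq=2, skip
  Position 4 ('b'): freq=4, skip
  Position 5 ('a'): freq=2, skip
  Position 6 ('b'): freq=4, skip
  Position 7 ('e'): freq=2, skip
  Position 8 ('c'): unique! => answer = 8

8


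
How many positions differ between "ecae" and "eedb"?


Comparing "ecae" and "eedb" position by position:
  Position 0: 'e' vs 'e' => same
  Position 1: 'c' vs 'e' => DIFFER
  Position 2: 'a' vs 'd' => DIFFER
  Position 3: 'e' vs 'b' => DIFFER
Positions that differ: 3

3


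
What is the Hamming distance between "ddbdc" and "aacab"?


Comparing "ddbdc" and "aacab" position by position:
  Position 0: 'd' vs 'a' => differ
  Position 1: 'd' vs 'a' => differ
  Position 2: 'b' vs 'c' => differ
  Position 3: 'd' vs 'a' => differ
  Position 4: 'c' vs 'b' => differ
Total differences (Hamming distance): 5

5


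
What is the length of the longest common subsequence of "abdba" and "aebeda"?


LCS of "abdba" and "aebeda"
DP table:
           a    e    b    e    d    a
      0    0    0    0    0    0    0
  a   0    1    1    1    1    1    1
  b   0    1    1    2    2    2    2
  d   0    1    1    2    2    3    3
  b   0    1    1    2    2    3    3
  a   0    1    1    2    2    3    4
LCS length = dp[5][6] = 4

4


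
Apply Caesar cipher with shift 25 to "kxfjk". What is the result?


Caesar cipher: shift "kxfjk" by 25
  'k' (pos 10) + 25 = pos 9 = 'j'
  'x' (pos 23) + 25 = pos 22 = 'w'
  'f' (pos 5) + 25 = pos 4 = 'e'
  'j' (pos 9) + 25 = pos 8 = 'i'
  'k' (pos 10) + 25 = pos 9 = 'j'
Result: jweij

jweij


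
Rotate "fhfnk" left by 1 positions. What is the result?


Input: "fhfnk", rotate left by 1
First 1 characters: "f"
Remaining characters: "hfnk"
Concatenate remaining + first: "hfnk" + "f" = "hfnkf"

hfnkf


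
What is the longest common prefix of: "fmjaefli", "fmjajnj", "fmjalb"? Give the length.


Words: fmjaefli, fmjajnj, fmjalb
  Position 0: all 'f' => match
  Position 1: all 'm' => match
  Position 2: all 'j' => match
  Position 3: all 'a' => match
  Position 4: ('e', 'j', 'l') => mismatch, stop
LCP = "fmja" (length 4)

4


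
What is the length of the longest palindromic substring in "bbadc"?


Input: "bbadc"
Checking substrings for palindromes:
  [0:2] "bb" (len 2) => palindrome
Longest palindromic substring: "bb" with length 2

2


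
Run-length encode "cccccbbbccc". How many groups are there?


Input: cccccbbbccc
Scanning for consecutive runs:
  Group 1: 'c' x 5 (positions 0-4)
  Group 2: 'b' x 3 (positions 5-7)
  Group 3: 'c' x 3 (positions 8-10)
Total groups: 3

3


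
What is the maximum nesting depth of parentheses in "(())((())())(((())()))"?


Input: "(())((())())(((())()))"
Tracking depth:
  Position 0 '(': depth becomes 1
  Position 1 '(': depth becomes 2
  Position 2 ')': depth becomes 1
  Position 3 ')': depth becomes 0
  Position 4 '(': depth becomes 1
  Position 5 '(': depth becomes 2
  Position 6 '(': depth becomes 3
  Position 7 ')': depth becomes 2
  Position 8 ')': depth becomes 1
  Position 9 '(': depth becomes 2
  Position 10 ')': depth becomes 1
  Position 11 ')': depth becomes 0
  Position 12 '(': depth becomes 1
  Position 13 '(': depth becomes 2
  Position 14 '(': depth becomes 3
  Position 15 '(': depth becomes 4
  Position 16 ')': depth becomes 3
  Position 17 ')': depth becomes 2
  Position 18 '(': depth becomes 3
  Position 19 ')': depth becomes 2
  Position 20 ')': depth becomes 1
  Position 21 ')': depth becomes 0
Maximum depth reached: 4

4


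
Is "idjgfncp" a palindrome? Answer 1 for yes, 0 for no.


Input: idjgfncp
Reversed: pcnfgjdi
  Compare pos 0 ('i') with pos 7 ('p'): MISMATCH
  Compare pos 1 ('d') with pos 6 ('c'): MISMATCH
  Compare pos 2 ('j') with pos 5 ('n'): MISMATCH
  Compare pos 3 ('g') with pos 4 ('f'): MISMATCH
Result: not a palindrome

0


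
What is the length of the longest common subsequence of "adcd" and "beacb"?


LCS of "adcd" and "beacb"
DP table:
           b    e    a    c    b
      0    0    0    0    0    0
  a   0    0    0    1    1    1
  d   0    0    0    1    1    1
  c   0    0    0    1    2    2
  d   0    0    0    1    2    2
LCS length = dp[4][5] = 2

2


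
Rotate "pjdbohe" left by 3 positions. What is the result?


Input: "pjdbohe", rotate left by 3
First 3 characters: "pjd"
Remaining characters: "bohe"
Concatenate remaining + first: "bohe" + "pjd" = "bohepjd"

bohepjd


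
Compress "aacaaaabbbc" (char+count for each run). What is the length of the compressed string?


Input: aacaaaabbbc
Runs:
  'a' x 2 => "a2"
  'c' x 1 => "c1"
  'a' x 4 => "a4"
  'b' x 3 => "b3"
  'c' x 1 => "c1"
Compressed: "a2c1a4b3c1"
Compressed length: 10

10


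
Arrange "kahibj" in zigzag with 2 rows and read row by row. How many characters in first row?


Zigzag "kahibj" into 2 rows:
Placing characters:
  'k' => row 0
  'a' => row 1
  'h' => row 0
  'i' => row 1
  'b' => row 0
  'j' => row 1
Rows:
  Row 0: "khb"
  Row 1: "aij"
First row length: 3

3


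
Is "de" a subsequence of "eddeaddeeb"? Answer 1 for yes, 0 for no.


Check if "de" is a subsequence of "eddeaddeeb"
Greedy scan:
  Position 0 ('e'): no match needed
  Position 1 ('d'): matches sub[0] = 'd'
  Position 2 ('d'): no match needed
  Position 3 ('e'): matches sub[1] = 'e'
  Position 4 ('a'): no match needed
  Position 5 ('d'): no match needed
  Position 6 ('d'): no match needed
  Position 7 ('e'): no match needed
  Position 8 ('e'): no match needed
  Position 9 ('b'): no match needed
All 2 characters matched => is a subsequence

1


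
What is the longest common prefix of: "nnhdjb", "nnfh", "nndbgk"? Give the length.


Words: nnhdjb, nnfh, nndbgk
  Position 0: all 'n' => match
  Position 1: all 'n' => match
  Position 2: ('h', 'f', 'd') => mismatch, stop
LCP = "nn" (length 2)

2


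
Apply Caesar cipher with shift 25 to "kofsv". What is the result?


Caesar cipher: shift "kofsv" by 25
  'k' (pos 10) + 25 = pos 9 = 'j'
  'o' (pos 14) + 25 = pos 13 = 'n'
  'f' (pos 5) + 25 = pos 4 = 'e'
  's' (pos 18) + 25 = pos 17 = 'r'
  'v' (pos 21) + 25 = pos 20 = 'u'
Result: jneru

jneru


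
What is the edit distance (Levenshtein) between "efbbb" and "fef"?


Computing edit distance: "efbbb" -> "fef"
DP table:
           f    e    f
      0    1    2    3
  e   1    1    1    2
  f   2    1    2    1
  b   3    2    2    2
  b   4    3    3    3
  b   5    4    4    4
Edit distance = dp[5][3] = 4

4


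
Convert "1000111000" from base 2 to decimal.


Input: "1000111000" in base 2
Positional expansion:
  Digit '1' (value 1) x 2^9 = 512
  Digit '0' (value 0) x 2^8 = 0
  Digit '0' (value 0) x 2^7 = 0
  Digit '0' (value 0) x 2^6 = 0
  Digit '1' (value 1) x 2^5 = 32
  Digit '1' (value 1) x 2^4 = 16
  Digit '1' (value 1) x 2^3 = 8
  Digit '0' (value 0) x 2^2 = 0
  Digit '0' (value 0) x 2^1 = 0
  Digit '0' (value 0) x 2^0 = 0
Sum = 568

568


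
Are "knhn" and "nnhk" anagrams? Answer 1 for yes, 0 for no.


Strings: "knhn", "nnhk"
Sorted first:  hknn
Sorted second: hknn
Sorted forms match => anagrams

1


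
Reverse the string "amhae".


Input: amhae
Reading characters right to left:
  Position 4: 'e'
  Position 3: 'a'
  Position 2: 'h'
  Position 1: 'm'
  Position 0: 'a'
Reversed: eahma

eahma


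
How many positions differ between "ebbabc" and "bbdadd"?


Comparing "ebbabc" and "bbdadd" position by position:
  Position 0: 'e' vs 'b' => DIFFER
  Position 1: 'b' vs 'b' => same
  Position 2: 'b' vs 'd' => DIFFER
  Position 3: 'a' vs 'a' => same
  Position 4: 'b' vs 'd' => DIFFER
  Position 5: 'c' vs 'd' => DIFFER
Positions that differ: 4

4


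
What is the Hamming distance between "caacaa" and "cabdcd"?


Comparing "caacaa" and "cabdcd" position by position:
  Position 0: 'c' vs 'c' => same
  Position 1: 'a' vs 'a' => same
  Position 2: 'a' vs 'b' => differ
  Position 3: 'c' vs 'd' => differ
  Position 4: 'a' vs 'c' => differ
  Position 5: 'a' vs 'd' => differ
Total differences (Hamming distance): 4

4


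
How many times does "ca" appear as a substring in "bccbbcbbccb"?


Searching for "ca" in "bccbbcbbccb"
Scanning each position:
  Position 0: "bc" => no
  Position 1: "cc" => no
  Position 2: "cb" => no
  Position 3: "bb" => no
  Position 4: "bc" => no
  Position 5: "cb" => no
  Position 6: "bb" => no
  Position 7: "bc" => no
  Position 8: "cc" => no
  Position 9: "cb" => no
Total occurrences: 0

0


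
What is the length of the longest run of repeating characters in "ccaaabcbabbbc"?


Input: "ccaaabcbabbbc"
Scanning for longest run:
  Position 1 ('c'): continues run of 'c', length=2
  Position 2 ('a'): new char, reset run to 1
  Position 3 ('a'): continues run of 'a', length=2
  Position 4 ('a'): continues run of 'a', length=3
  Position 5 ('b'): new char, reset run to 1
  Position 6 ('c'): new char, reset run to 1
  Position 7 ('b'): new char, reset run to 1
  Position 8 ('a'): new char, reset run to 1
  Position 9 ('b'): new char, reset run to 1
  Position 10 ('b'): continues run of 'b', length=2
  Position 11 ('b'): continues run of 'b', length=3
  Position 12 ('c'): new char, reset run to 1
Longest run: 'a' with length 3

3


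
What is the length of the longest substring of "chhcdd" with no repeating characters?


Input: "chhcdd"
Sliding window (track last position of each char):
  Position 0 ('c'): window [0,0] length 1 -- new best
  Position 1 ('h'): window [0,1] length 2 -- new best
  Position 2 ('h'): repeat (last at 1), move window start to 2
  Position 2 ('h'): window [2,2] length 1
  Position 3 ('c'): window [2,3] length 2
  Position 4 ('d'): window [2,4] length 3 -- new best
  Position 5 ('d'): repeat (last at 4), move window start to 5
  Position 5 ('d'): window [5,5] length 1
Longest substring with no repeats: "hcd" with length 3

3


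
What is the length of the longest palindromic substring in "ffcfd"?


Input: "ffcfd"
Checking substrings for palindromes:
  [1:4] "fcf" (len 3) => palindrome
  [0:2] "ff" (len 2) => palindrome
Longest palindromic substring: "fcf" with length 3

3


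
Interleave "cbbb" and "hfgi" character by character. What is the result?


Interleaving "cbbb" and "hfgi":
  Position 0: 'c' from first, 'h' from second => "ch"
  Position 1: 'b' from first, 'f' from second => "bf"
  Position 2: 'b' from first, 'g' from second => "bg"
  Position 3: 'b' from first, 'i' from second => "bi"
Result: chbfbgbi

chbfbgbi


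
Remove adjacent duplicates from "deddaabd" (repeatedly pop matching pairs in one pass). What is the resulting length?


Input: deddaabd
Stack-based adjacent duplicate removal:
  Read 'd': push. Stack: d
  Read 'e': push. Stack: de
  Read 'd': push. Stack: ded
  Read 'd': matches stack top 'd' => pop. Stack: de
  Read 'a': push. Stack: dea
  Read 'a': matches stack top 'a' => pop. Stack: de
  Read 'b': push. Stack: deb
  Read 'd': push. Stack: debd
Final stack: "debd" (length 4)

4


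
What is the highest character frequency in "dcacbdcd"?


Input: dcacbdcd
Character counts:
  'a': 1
  'b': 1
  'c': 3
  'd': 3
Maximum frequency: 3

3


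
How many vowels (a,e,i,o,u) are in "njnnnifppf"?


Input: njnnnifppf
Checking each character:
  'n' at position 0: consonant
  'j' at position 1: consonant
  'n' at position 2: consonant
  'n' at position 3: consonant
  'n' at position 4: consonant
  'i' at position 5: vowel (running total: 1)
  'f' at position 6: consonant
  'p' at position 7: consonant
  'p' at position 8: consonant
  'f' at position 9: consonant
Total vowels: 1

1


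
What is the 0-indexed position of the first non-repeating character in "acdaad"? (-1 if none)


Input: acdaad
Character frequencies:
  'a': 3
  'c': 1
  'd': 2
Scanning left to right for freq == 1:
  Position 0 ('a'): freq=3, skip
  Position 1 ('c'): unique! => answer = 1

1


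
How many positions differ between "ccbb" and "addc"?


Comparing "ccbb" and "addc" position by position:
  Position 0: 'c' vs 'a' => DIFFER
  Position 1: 'c' vs 'd' => DIFFER
  Position 2: 'b' vs 'd' => DIFFER
  Position 3: 'b' vs 'c' => DIFFER
Positions that differ: 4

4


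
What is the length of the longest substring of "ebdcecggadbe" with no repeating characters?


Input: "ebdcecggadbe"
Sliding window (track last position of each char):
  Position 0 ('e'): window [0,0] length 1 -- new best
  Position 1 ('b'): window [0,1] length 2 -- new best
  Position 2 ('d'): window [0,2] length 3 -- new best
  Position 3 ('c'): window [0,3] length 4 -- new best
  Position 4 ('e'): repeat (last at 0), move window start to 1
  Position 4 ('e'): window [1,4] length 4
  Position 5 ('c'): repeat (last at 3), move window start to 4
  Position 5 ('c'): window [4,5] length 2
  Position 6 ('g'): window [4,6] length 3
  Position 7 ('g'): repeat (last at 6), move window start to 7
  Position 7 ('g'): window [7,7] length 1
  Position 8 ('a'): window [7,8] length 2
  Position 9 ('d'): window [7,9] length 3
  Position 10 ('b'): window [7,10] length 4
  Position 11 ('e'): window [7,11] length 5 -- new best
Longest substring with no repeats: "gadbe" with length 5

5


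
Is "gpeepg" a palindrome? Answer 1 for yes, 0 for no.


Input: gpeepg
Reversed: gpeepg
  Compare pos 0 ('g') with pos 5 ('g'): match
  Compare pos 1 ('p') with pos 4 ('p'): match
  Compare pos 2 ('e') with pos 3 ('e'): match
Result: palindrome

1


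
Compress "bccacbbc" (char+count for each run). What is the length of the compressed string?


Input: bccacbbc
Runs:
  'b' x 1 => "b1"
  'c' x 2 => "c2"
  'a' x 1 => "a1"
  'c' x 1 => "c1"
  'b' x 2 => "b2"
  'c' x 1 => "c1"
Compressed: "b1c2a1c1b2c1"
Compressed length: 12

12


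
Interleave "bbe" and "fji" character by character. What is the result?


Interleaving "bbe" and "fji":
  Position 0: 'b' from first, 'f' from second => "bf"
  Position 1: 'b' from first, 'j' from second => "bj"
  Position 2: 'e' from first, 'i' from second => "ei"
Result: bfbjei

bfbjei


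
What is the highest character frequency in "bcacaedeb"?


Input: bcacaedeb
Character counts:
  'a': 2
  'b': 2
  'c': 2
  'd': 1
  'e': 2
Maximum frequency: 2

2


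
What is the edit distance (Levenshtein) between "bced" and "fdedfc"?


Computing edit distance: "bced" -> "fdedfc"
DP table:
           f    d    e    d    f    c
      0    1    2    3    4    5    6
  b   1    1    2    3    4    5    6
  c   2    2    2    3    4    5    5
  e   3    3    3    2    3    4    5
  d   4    4    3    3    2    3    4
Edit distance = dp[4][6] = 4

4


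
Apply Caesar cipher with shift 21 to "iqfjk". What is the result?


Caesar cipher: shift "iqfjk" by 21
  'i' (pos 8) + 21 = pos 3 = 'd'
  'q' (pos 16) + 21 = pos 11 = 'l'
  'f' (pos 5) + 21 = pos 0 = 'a'
  'j' (pos 9) + 21 = pos 4 = 'e'
  'k' (pos 10) + 21 = pos 5 = 'f'
Result: dlaef

dlaef


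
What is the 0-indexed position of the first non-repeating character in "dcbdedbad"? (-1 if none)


Input: dcbdedbad
Character frequencies:
  'a': 1
  'b': 2
  'c': 1
  'd': 4
  'e': 1
Scanning left to right for freq == 1:
  Position 0 ('d'): freq=4, skip
  Position 1 ('c'): unique! => answer = 1

1


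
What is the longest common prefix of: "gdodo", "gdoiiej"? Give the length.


Words: gdodo, gdoiiej
  Position 0: all 'g' => match
  Position 1: all 'd' => match
  Position 2: all 'o' => match
  Position 3: ('d', 'i') => mismatch, stop
LCP = "gdo" (length 3)

3


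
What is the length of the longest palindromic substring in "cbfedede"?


Input: "cbfedede"
Checking substrings for palindromes:
  [3:8] "edede" (len 5) => palindrome
  [3:6] "ede" (len 3) => palindrome
  [4:7] "ded" (len 3) => palindrome
  [5:8] "ede" (len 3) => palindrome
Longest palindromic substring: "edede" with length 5

5


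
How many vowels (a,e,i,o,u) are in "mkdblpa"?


Input: mkdblpa
Checking each character:
  'm' at position 0: consonant
  'k' at position 1: consonant
  'd' at position 2: consonant
  'b' at position 3: consonant
  'l' at position 4: consonant
  'p' at position 5: consonant
  'a' at position 6: vowel (running total: 1)
Total vowels: 1

1


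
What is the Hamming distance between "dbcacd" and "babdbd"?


Comparing "dbcacd" and "babdbd" position by position:
  Position 0: 'd' vs 'b' => differ
  Position 1: 'b' vs 'a' => differ
  Position 2: 'c' vs 'b' => differ
  Position 3: 'a' vs 'd' => differ
  Position 4: 'c' vs 'b' => differ
  Position 5: 'd' vs 'd' => same
Total differences (Hamming distance): 5

5


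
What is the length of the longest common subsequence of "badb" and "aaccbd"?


LCS of "badb" and "aaccbd"
DP table:
           a    a    c    c    b    d
      0    0    0    0    0    0    0
  b   0    0    0    0    0    1    1
  a   0    1    1    1    1    1    1
  d   0    1    1    1    1    1    2
  b   0    1    1    1    1    2    2
LCS length = dp[4][6] = 2

2


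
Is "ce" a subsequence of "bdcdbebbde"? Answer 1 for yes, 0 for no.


Check if "ce" is a subsequence of "bdcdbebbde"
Greedy scan:
  Position 0 ('b'): no match needed
  Position 1 ('d'): no match needed
  Position 2 ('c'): matches sub[0] = 'c'
  Position 3 ('d'): no match needed
  Position 4 ('b'): no match needed
  Position 5 ('e'): matches sub[1] = 'e'
  Position 6 ('b'): no match needed
  Position 7 ('b'): no match needed
  Position 8 ('d'): no match needed
  Position 9 ('e'): no match needed
All 2 characters matched => is a subsequence

1


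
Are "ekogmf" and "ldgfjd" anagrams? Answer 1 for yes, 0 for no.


Strings: "ekogmf", "ldgfjd"
Sorted first:  efgkmo
Sorted second: ddfgjl
Differ at position 0: 'e' vs 'd' => not anagrams

0


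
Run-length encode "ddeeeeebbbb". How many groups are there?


Input: ddeeeeebbbb
Scanning for consecutive runs:
  Group 1: 'd' x 2 (positions 0-1)
  Group 2: 'e' x 5 (positions 2-6)
  Group 3: 'b' x 4 (positions 7-10)
Total groups: 3

3


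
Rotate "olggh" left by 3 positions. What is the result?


Input: "olggh", rotate left by 3
First 3 characters: "olg"
Remaining characters: "gh"
Concatenate remaining + first: "gh" + "olg" = "gholg"

gholg


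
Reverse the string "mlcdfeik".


Input: mlcdfeik
Reading characters right to left:
  Position 7: 'k'
  Position 6: 'i'
  Position 5: 'e'
  Position 4: 'f'
  Position 3: 'd'
  Position 2: 'c'
  Position 1: 'l'
  Position 0: 'm'
Reversed: kiefdclm

kiefdclm


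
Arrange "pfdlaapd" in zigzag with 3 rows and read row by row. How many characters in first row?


Zigzag "pfdlaapd" into 3 rows:
Placing characters:
  'p' => row 0
  'f' => row 1
  'd' => row 2
  'l' => row 1
  'a' => row 0
  'a' => row 1
  'p' => row 2
  'd' => row 1
Rows:
  Row 0: "pa"
  Row 1: "flad"
  Row 2: "dp"
First row length: 2

2


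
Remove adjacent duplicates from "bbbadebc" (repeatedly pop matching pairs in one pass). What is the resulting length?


Input: bbbadebc
Stack-based adjacent duplicate removal:
  Read 'b': push. Stack: b
  Read 'b': matches stack top 'b' => pop. Stack: (empty)
  Read 'b': push. Stack: b
  Read 'a': push. Stack: ba
  Read 'd': push. Stack: bad
  Read 'e': push. Stack: bade
  Read 'b': push. Stack: badeb
  Read 'c': push. Stack: badebc
Final stack: "badebc" (length 6)

6


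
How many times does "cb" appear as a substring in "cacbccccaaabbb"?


Searching for "cb" in "cacbccccaaabbb"
Scanning each position:
  Position 0: "ca" => no
  Position 1: "ac" => no
  Position 2: "cb" => MATCH
  Position 3: "bc" => no
  Position 4: "cc" => no
  Position 5: "cc" => no
  Position 6: "cc" => no
  Position 7: "ca" => no
  Position 8: "aa" => no
  Position 9: "aa" => no
  Position 10: "ab" => no
  Position 11: "bb" => no
  Position 12: "bb" => no
Total occurrences: 1

1


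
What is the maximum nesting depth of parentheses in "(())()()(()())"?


Input: "(())()()(()())"
Tracking depth:
  Position 0 '(': depth becomes 1
  Position 1 '(': depth becomes 2
  Position 2 ')': depth becomes 1
  Position 3 ')': depth becomes 0
  Position 4 '(': depth becomes 1
  Position 5 ')': depth becomes 0
  Position 6 '(': depth becomes 1
  Position 7 ')': depth becomes 0
  Position 8 '(': depth becomes 1
  Position 9 '(': depth becomes 2
  Position 10 ')': depth becomes 1
  Position 11 '(': depth becomes 2
  Position 12 ')': depth becomes 1
  Position 13 ')': depth becomes 0
Maximum depth reached: 2

2


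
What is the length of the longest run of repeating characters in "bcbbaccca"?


Input: "bcbbaccca"
Scanning for longest run:
  Position 1 ('c'): new char, reset run to 1
  Position 2 ('b'): new char, reset run to 1
  Position 3 ('b'): continues run of 'b', length=2
  Position 4 ('a'): new char, reset run to 1
  Position 5 ('c'): new char, reset run to 1
  Position 6 ('c'): continues run of 'c', length=2
  Position 7 ('c'): continues run of 'c', length=3
  Position 8 ('a'): new char, reset run to 1
Longest run: 'c' with length 3

3


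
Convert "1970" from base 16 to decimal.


Input: "1970" in base 16
Positional expansion:
  Digit '1' (value 1) x 16^3 = 4096
  Digit '9' (value 9) x 16^2 = 2304
  Digit '7' (value 7) x 16^1 = 112
  Digit '0' (value 0) x 16^0 = 0
Sum = 6512

6512


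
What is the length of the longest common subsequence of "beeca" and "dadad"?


LCS of "beeca" and "dadad"
DP table:
           d    a    d    a    d
      0    0    0    0    0    0
  b   0    0    0    0    0    0
  e   0    0    0    0    0    0
  e   0    0    0    0    0    0
  c   0    0    0    0    0    0
  a   0    0    1    1    1    1
LCS length = dp[5][5] = 1

1


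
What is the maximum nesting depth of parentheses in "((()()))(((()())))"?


Input: "((()()))(((()())))"
Tracking depth:
  Position 0 '(': depth becomes 1
  Position 1 '(': depth becomes 2
  Position 2 '(': depth becomes 3
  Position 3 ')': depth becomes 2
  Position 4 '(': depth becomes 3
  Position 5 ')': depth becomes 2
  Position 6 ')': depth becomes 1
  Position 7 ')': depth becomes 0
  Position 8 '(': depth becomes 1
  Position 9 '(': depth becomes 2
  Position 10 '(': depth becomes 3
  Position 11 '(': depth becomes 4
  Position 12 ')': depth becomes 3
  Position 13 '(': depth becomes 4
  Position 14 ')': depth becomes 3
  Position 15 ')': depth becomes 2
  Position 16 ')': depth becomes 1
  Position 17 ')': depth becomes 0
Maximum depth reached: 4

4


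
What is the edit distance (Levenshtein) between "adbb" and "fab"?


Computing edit distance: "adbb" -> "fab"
DP table:
           f    a    b
      0    1    2    3
  a   1    1    1    2
  d   2    2    2    2
  b   3    3    3    2
  b   4    4    4    3
Edit distance = dp[4][3] = 3

3


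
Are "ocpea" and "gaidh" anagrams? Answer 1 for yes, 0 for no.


Strings: "ocpea", "gaidh"
Sorted first:  aceop
Sorted second: adghi
Differ at position 1: 'c' vs 'd' => not anagrams

0


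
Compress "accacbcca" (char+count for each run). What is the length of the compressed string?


Input: accacbcca
Runs:
  'a' x 1 => "a1"
  'c' x 2 => "c2"
  'a' x 1 => "a1"
  'c' x 1 => "c1"
  'b' x 1 => "b1"
  'c' x 2 => "c2"
  'a' x 1 => "a1"
Compressed: "a1c2a1c1b1c2a1"
Compressed length: 14

14


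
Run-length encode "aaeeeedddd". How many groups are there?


Input: aaeeeedddd
Scanning for consecutive runs:
  Group 1: 'a' x 2 (positions 0-1)
  Group 2: 'e' x 4 (positions 2-5)
  Group 3: 'd' x 4 (positions 6-9)
Total groups: 3

3


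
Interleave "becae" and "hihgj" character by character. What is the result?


Interleaving "becae" and "hihgj":
  Position 0: 'b' from first, 'h' from second => "bh"
  Position 1: 'e' from first, 'i' from second => "ei"
  Position 2: 'c' from first, 'h' from second => "ch"
  Position 3: 'a' from first, 'g' from second => "ag"
  Position 4: 'e' from first, 'j' from second => "ej"
Result: bheichagej

bheichagej


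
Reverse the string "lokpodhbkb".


Input: lokpodhbkb
Reading characters right to left:
  Position 9: 'b'
  Position 8: 'k'
  Position 7: 'b'
  Position 6: 'h'
  Position 5: 'd'
  Position 4: 'o'
  Position 3: 'p'
  Position 2: 'k'
  Position 1: 'o'
  Position 0: 'l'
Reversed: bkbhdopkol

bkbhdopkol


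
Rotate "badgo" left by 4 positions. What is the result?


Input: "badgo", rotate left by 4
First 4 characters: "badg"
Remaining characters: "o"
Concatenate remaining + first: "o" + "badg" = "obadg"

obadg
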